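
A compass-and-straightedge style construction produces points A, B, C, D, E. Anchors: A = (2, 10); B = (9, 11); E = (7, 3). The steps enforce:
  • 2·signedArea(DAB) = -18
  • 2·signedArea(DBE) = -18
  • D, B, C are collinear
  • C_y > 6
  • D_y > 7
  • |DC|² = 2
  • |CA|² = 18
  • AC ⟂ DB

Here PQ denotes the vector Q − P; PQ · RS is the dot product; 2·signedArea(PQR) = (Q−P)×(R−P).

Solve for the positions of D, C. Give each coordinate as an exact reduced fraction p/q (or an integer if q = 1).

1. D_x = 6  [2·signedArea(DBE) = -18 ∩ 2·signedArea(DAB) = -18]
2. D_y = 8  [2·signedArea(DBE) = -18 ∩ 2·signedArea(DAB) = -18]
   → D = (6, 8)
3. C_x = 5  [D, B, C are collinear ∩ AC ⟂ DB]
4. C_y = 7  [D, B, C are collinear ∩ AC ⟂ DB]
   → C = (5, 7)

C = (5, 7)
D = (6, 8)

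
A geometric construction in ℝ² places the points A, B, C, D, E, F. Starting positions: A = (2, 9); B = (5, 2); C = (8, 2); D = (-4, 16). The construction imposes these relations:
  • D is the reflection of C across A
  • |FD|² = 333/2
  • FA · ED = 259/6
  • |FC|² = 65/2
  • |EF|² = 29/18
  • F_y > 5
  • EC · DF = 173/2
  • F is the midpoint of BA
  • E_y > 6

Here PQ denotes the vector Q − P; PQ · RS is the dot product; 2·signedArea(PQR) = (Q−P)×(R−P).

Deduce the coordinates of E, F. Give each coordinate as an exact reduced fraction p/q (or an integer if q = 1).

1. F_x = 7/2  [F is the midpoint of BA]
2. F_y = 11/2  [F is the midpoint of BA]
   → F = (7/2, 11/2)
3. E_x = 3  [EC · DF = 173/2 ∩ FA · ED = 259/6]
4. E_y = 20/3  [EC · DF = 173/2 ∩ FA · ED = 259/6]
   → E = (3, 20/3)

E = (3, 20/3)
F = (7/2, 11/2)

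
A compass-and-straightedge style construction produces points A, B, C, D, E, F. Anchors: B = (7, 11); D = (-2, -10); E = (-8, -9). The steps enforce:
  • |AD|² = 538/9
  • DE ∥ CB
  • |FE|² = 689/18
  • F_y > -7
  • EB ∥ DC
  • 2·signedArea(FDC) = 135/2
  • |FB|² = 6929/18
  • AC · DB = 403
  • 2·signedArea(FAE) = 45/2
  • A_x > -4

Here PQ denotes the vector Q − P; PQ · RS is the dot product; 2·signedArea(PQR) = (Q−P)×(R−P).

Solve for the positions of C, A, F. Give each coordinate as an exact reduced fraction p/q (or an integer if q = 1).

A = (-3, -7/3)
C = (13, 10)
F = (-5/2, -37/6)

1. C_x = 13  [DE ∥ CB ∩ EB ∥ DC]
2. C_y = 10  [DE ∥ CB ∩ EB ∥ DC]
   → C = (13, 10)
3. F_x = -5/2  [line -20·x + 15·y + 85/2 = 0 ∩ |FE|² = 689/18]
4. F_y = -37/6  [line -20·x + 15·y + 85/2 = 0 ∩ |FE|² = 689/18]
   → F = (-5/2, -37/6)
5. A_x = -3  [AC · DB = 403 ∩ 2·signedArea(FAE) = 45/2]
6. A_y = -7/3  [AC · DB = 403 ∩ 2·signedArea(FAE) = 45/2]
   → A = (-3, -7/3)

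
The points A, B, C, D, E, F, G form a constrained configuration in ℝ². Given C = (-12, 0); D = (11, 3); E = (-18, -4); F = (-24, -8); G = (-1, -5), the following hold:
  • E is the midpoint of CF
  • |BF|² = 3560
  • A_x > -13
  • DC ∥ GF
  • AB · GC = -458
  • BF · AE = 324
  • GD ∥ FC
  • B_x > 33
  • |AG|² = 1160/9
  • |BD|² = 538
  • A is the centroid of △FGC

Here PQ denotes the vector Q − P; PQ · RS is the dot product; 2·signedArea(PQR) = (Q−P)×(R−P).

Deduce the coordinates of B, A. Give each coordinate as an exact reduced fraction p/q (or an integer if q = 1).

A = (-37/3, -13/3)
B = (34, 6)

1. A_x = -37/3  [A is the centroid of △FGC]
2. A_y = -13/3  [A is the centroid of △FGC]
   → A = (-37/3, -13/3)
3. B_x = 34  [BF · AE = 324 ∩ AB · GC = -458]
4. B_y = 6  [BF · AE = 324 ∩ AB · GC = -458]
   → B = (34, 6)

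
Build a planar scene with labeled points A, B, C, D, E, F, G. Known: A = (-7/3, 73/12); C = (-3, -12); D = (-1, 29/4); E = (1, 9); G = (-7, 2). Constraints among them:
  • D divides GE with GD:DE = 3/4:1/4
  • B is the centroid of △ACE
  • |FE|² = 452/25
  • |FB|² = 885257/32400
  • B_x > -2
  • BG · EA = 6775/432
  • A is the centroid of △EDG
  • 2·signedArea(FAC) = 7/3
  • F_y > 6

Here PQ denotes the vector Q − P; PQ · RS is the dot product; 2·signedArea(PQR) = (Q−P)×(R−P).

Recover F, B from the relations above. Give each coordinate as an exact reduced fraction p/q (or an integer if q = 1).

B = (-13/9, 37/36)
F = (-11/5, 31/5)

1. B_x = -13/9  [B is the centroid of △ACE]
2. B_y = 37/36  [B is the centroid of △ACE]
   → B = (-13/9, 37/36)
3. F_x = -11/5  [line 217/12·x + -2/3·y + 527/12 = 0 ∩ |FB|² = 885257/32400]
4. F_y = 31/5  [line 217/12·x + -2/3·y + 527/12 = 0 ∩ |FB|² = 885257/32400]
   → F = (-11/5, 31/5)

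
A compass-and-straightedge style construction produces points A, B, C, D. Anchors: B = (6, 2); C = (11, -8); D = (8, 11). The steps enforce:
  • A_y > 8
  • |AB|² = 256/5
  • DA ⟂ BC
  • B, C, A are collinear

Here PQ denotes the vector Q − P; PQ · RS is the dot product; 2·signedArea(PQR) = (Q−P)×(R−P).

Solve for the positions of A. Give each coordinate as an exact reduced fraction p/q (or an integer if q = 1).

1. A_x = 14/5  [B, C, A are collinear ∩ DA ⟂ BC]
2. A_y = 42/5  [B, C, A are collinear ∩ DA ⟂ BC]
   → A = (14/5, 42/5)

A = (14/5, 42/5)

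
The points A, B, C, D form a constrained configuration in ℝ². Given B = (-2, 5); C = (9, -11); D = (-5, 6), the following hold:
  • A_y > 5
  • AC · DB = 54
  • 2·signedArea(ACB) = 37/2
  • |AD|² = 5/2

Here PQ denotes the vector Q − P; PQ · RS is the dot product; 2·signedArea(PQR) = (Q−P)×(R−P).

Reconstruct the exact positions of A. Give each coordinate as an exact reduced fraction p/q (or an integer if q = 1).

A = (-7/2, 11/2)

1. A_x = -7/2  [AC · DB = 54 ∩ 2·signedArea(ACB) = 37/2]
2. A_y = 11/2  [AC · DB = 54 ∩ 2·signedArea(ACB) = 37/2]
   → A = (-7/2, 11/2)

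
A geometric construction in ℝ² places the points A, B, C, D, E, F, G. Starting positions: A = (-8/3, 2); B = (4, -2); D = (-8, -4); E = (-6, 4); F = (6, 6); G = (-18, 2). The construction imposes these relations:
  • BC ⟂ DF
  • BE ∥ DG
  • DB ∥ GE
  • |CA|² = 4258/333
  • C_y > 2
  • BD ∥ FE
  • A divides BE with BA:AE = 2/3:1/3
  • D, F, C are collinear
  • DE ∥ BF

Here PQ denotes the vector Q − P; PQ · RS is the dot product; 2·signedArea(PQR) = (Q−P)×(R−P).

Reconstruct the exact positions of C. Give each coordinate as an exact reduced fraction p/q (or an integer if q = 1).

C = (33/37, 87/37)

1. C_x = 33/37  [D, F, C are collinear ∩ BC ⟂ DF]
2. C_y = 87/37  [D, F, C are collinear ∩ BC ⟂ DF]
   → C = (33/37, 87/37)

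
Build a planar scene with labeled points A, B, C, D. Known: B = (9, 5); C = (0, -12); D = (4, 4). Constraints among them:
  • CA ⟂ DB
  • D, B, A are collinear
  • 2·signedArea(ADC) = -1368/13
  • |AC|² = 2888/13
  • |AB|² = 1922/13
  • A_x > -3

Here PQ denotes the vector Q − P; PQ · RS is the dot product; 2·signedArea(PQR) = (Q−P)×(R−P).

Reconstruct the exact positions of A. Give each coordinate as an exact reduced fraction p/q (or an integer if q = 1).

A = (-38/13, 34/13)

1. A_x = -38/13  [D, B, A are collinear ∩ CA ⟂ DB]
2. A_y = 34/13  [D, B, A are collinear ∩ CA ⟂ DB]
   → A = (-38/13, 34/13)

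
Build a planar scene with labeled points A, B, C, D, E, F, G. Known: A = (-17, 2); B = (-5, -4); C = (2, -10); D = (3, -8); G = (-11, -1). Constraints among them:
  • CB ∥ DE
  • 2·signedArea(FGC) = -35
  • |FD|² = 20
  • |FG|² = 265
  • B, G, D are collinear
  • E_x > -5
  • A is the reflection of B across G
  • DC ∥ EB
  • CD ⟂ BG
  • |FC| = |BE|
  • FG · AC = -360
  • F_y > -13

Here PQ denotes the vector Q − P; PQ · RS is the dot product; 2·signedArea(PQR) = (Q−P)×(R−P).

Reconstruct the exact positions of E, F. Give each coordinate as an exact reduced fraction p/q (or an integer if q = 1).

1. E_x = -4  [DC ∥ EB ∩ CB ∥ DE]
2. E_y = -2  [DC ∥ EB ∩ CB ∥ DE]
   → E = (-4, -2)
3. F_x = 1  [2·signedArea(FGC) = -35 ∩ FG · AC = -360]
4. F_y = -12  [2·signedArea(FGC) = -35 ∩ FG · AC = -360]
   → F = (1, -12)

E = (-4, -2)
F = (1, -12)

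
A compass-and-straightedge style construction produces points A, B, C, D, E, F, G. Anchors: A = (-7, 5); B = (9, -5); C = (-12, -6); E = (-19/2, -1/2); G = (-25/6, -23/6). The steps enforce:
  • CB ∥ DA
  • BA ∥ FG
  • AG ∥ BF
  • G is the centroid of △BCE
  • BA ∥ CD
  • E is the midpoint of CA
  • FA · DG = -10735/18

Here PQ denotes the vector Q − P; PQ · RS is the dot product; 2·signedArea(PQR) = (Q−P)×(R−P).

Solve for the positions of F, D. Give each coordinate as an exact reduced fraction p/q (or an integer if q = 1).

D = (-28, 4)
F = (71/6, -83/6)

1. F_x = 71/6  [BA ∥ FG ∩ AG ∥ BF]
2. F_y = -83/6  [BA ∥ FG ∩ AG ∥ BF]
   → F = (71/6, -83/6)
3. D_x = -28  [CB ∥ DA ∩ BA ∥ CD]
4. D_y = 4  [CB ∥ DA ∩ BA ∥ CD]
   → D = (-28, 4)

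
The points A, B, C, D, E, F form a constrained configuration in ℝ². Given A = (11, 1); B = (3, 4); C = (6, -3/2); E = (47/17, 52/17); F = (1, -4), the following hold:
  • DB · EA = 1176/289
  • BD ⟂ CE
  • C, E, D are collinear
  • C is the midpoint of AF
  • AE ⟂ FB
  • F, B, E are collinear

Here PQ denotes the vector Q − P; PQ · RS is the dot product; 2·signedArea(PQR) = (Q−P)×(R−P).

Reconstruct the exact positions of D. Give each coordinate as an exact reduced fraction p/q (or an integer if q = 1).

1. D_x = 3467/1445  [C, E, D are collinear ∩ BD ⟂ CE]
2. D_y = 5164/1445  [C, E, D are collinear ∩ BD ⟂ CE]
   → D = (3467/1445, 5164/1445)

D = (3467/1445, 5164/1445)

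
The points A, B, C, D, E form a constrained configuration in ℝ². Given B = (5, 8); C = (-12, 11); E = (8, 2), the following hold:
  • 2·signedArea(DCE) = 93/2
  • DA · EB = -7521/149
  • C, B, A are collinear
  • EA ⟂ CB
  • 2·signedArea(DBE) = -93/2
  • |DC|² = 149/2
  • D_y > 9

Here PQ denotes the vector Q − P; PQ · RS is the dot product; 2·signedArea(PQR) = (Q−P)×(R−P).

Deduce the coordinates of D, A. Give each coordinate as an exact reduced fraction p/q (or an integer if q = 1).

A = (2663/298, 2177/298)
D = (-7/2, 19/2)

1. D_x = -7/2  [2·signedArea(DBE) = -93/2 ∩ 2·signedArea(DCE) = 93/2]
2. D_y = 19/2  [2·signedArea(DBE) = -93/2 ∩ 2·signedArea(DCE) = 93/2]
   → D = (-7/2, 19/2)
3. A_x = 2663/298  [C, B, A are collinear ∩ EA ⟂ CB]
4. A_y = 2177/298  [C, B, A are collinear ∩ EA ⟂ CB]
   → A = (2663/298, 2177/298)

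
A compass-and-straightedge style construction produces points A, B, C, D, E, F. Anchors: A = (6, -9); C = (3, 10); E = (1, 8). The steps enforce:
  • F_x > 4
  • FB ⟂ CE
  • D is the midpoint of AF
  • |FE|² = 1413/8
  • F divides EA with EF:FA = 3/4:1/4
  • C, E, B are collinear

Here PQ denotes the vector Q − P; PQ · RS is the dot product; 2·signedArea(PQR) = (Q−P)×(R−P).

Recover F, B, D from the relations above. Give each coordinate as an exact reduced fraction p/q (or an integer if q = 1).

B = (-7/2, 7/2)
D = (43/8, -55/8)
F = (19/4, -19/4)

1. F_x = 19/4  [F divides EA with EF:FA = 3/4:1/4]
2. F_y = -19/4  [F divides EA with EF:FA = 3/4:1/4]
   → F = (19/4, -19/4)
3. B_x = -7/2  [C, E, B are collinear ∩ FB ⟂ CE]
4. B_y = 7/2  [C, E, B are collinear ∩ FB ⟂ CE]
   → B = (-7/2, 7/2)
5. D_x = 43/8  [D is the midpoint of AF]
6. D_y = -55/8  [D is the midpoint of AF]
   → D = (43/8, -55/8)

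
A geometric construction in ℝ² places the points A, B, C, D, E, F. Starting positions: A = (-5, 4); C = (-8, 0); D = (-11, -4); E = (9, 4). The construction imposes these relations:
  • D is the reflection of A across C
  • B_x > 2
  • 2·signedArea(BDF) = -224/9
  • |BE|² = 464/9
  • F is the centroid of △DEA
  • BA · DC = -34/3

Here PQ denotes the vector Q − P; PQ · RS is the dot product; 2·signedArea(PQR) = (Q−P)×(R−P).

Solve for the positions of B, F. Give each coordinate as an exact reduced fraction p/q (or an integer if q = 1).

B = (7/3, 4/3)
F = (-7/3, 4/3)

1. F_x = -7/3  [F is the centroid of △DEA]
2. F_y = 4/3  [F is the centroid of △DEA]
   → F = (-7/3, 4/3)
3. B_x = 7/3  [2·signedArea(BDF) = -224/9 ∩ BA · DC = -34/3]
4. B_y = 4/3  [2·signedArea(BDF) = -224/9 ∩ BA · DC = -34/3]
   → B = (7/3, 4/3)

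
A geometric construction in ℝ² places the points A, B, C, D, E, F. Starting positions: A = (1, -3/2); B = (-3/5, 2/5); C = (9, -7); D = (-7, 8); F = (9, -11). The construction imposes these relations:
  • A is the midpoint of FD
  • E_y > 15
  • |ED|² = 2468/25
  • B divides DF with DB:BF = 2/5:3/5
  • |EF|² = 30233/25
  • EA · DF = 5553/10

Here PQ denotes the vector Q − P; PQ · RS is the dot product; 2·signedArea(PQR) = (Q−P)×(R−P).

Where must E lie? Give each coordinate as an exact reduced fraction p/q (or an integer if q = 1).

E = (-67/5, 78/5)

1. E_x = -67/5  [line -16·x + 19·y + -2554/5 = 0 ∩ |EF|² = 30233/25]
2. E_y = 78/5  [line -16·x + 19·y + -2554/5 = 0 ∩ |EF|² = 30233/25]
   → E = (-67/5, 78/5)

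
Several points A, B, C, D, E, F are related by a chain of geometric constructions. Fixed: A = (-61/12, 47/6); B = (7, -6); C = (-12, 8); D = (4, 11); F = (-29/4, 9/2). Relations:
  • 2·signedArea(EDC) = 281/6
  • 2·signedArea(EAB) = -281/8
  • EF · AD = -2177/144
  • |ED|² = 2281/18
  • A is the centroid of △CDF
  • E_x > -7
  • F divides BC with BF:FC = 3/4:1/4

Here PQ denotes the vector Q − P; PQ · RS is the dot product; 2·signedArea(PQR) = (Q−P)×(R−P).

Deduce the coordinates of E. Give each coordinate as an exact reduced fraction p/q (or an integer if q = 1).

1. E_x = -37/6  [2·signedArea(EAB) = -281/8 ∩ 2·signedArea(EDC) = 281/6]
2. E_y = 37/6  [2·signedArea(EAB) = -281/8 ∩ 2·signedArea(EDC) = 281/6]
   → E = (-37/6, 37/6)

E = (-37/6, 37/6)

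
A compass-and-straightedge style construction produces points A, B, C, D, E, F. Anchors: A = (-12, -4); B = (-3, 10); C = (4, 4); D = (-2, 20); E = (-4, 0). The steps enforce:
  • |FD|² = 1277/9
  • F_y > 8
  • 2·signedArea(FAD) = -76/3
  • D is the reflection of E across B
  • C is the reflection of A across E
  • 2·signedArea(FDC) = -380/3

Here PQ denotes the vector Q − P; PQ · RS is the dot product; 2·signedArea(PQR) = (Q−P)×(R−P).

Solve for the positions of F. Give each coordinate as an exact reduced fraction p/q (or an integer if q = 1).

1. F_x = -17/3  [2·signedArea(FAD) = -76/3 ∩ 2·signedArea(FDC) = -380/3]
2. F_y = 26/3  [2·signedArea(FAD) = -76/3 ∩ 2·signedArea(FDC) = -380/3]
   → F = (-17/3, 26/3)

F = (-17/3, 26/3)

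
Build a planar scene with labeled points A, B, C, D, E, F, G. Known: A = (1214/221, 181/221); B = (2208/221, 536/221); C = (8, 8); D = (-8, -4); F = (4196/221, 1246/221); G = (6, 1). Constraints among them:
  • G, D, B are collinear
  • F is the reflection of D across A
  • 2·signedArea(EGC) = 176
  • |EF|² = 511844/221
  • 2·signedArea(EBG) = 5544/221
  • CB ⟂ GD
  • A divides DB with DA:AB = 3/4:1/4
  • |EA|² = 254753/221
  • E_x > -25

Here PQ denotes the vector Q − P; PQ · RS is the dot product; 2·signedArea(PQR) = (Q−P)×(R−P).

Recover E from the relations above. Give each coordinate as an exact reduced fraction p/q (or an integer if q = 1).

E = (-24, -16)

1. E_x = -24  [2·signedArea(EBG) = 5544/221 ∩ 2·signedArea(EGC) = 176]
2. E_y = -16  [2·signedArea(EBG) = 5544/221 ∩ 2·signedArea(EGC) = 176]
   → E = (-24, -16)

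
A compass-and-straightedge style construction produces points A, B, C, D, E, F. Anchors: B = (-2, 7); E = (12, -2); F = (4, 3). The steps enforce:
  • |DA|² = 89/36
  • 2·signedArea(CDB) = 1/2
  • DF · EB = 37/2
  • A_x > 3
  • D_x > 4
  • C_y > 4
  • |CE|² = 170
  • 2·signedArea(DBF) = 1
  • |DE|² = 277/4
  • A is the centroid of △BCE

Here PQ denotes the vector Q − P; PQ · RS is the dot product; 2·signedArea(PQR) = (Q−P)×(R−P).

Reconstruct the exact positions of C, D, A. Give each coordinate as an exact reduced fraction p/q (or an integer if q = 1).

A = (11/3, 10/3)
C = (1, 5)
D = (5, 5/2)

1. D_x = 5  [2·signedArea(DBF) = 1 ∩ DF · EB = 37/2]
2. D_y = 5/2  [2·signedArea(DBF) = 1 ∩ DF · EB = 37/2]
   → D = (5, 5/2)
3. C_x = 1  [line -9/2·x + -7·y + 79/2 = 0 ∩ |CE|² = 170]
4. C_y = 5  [line -9/2·x + -7·y + 79/2 = 0 ∩ |CE|² = 170]
   → C = (1, 5)
5. A_x = 11/3  [A is the centroid of △BCE]
6. A_y = 10/3  [A is the centroid of △BCE]
   → A = (11/3, 10/3)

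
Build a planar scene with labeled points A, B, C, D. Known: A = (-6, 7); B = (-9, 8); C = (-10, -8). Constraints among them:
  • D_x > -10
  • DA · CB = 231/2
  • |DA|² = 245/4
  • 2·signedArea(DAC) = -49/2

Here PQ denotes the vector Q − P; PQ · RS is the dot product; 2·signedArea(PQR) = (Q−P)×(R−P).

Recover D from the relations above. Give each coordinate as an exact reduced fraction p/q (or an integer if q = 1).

1. D_x = -19/2  [2·signedArea(DAC) = -49/2 ∩ DA · CB = 231/2]
2. D_y = 0  [2·signedArea(DAC) = -49/2 ∩ DA · CB = 231/2]
   → D = (-19/2, 0)

D = (-19/2, 0)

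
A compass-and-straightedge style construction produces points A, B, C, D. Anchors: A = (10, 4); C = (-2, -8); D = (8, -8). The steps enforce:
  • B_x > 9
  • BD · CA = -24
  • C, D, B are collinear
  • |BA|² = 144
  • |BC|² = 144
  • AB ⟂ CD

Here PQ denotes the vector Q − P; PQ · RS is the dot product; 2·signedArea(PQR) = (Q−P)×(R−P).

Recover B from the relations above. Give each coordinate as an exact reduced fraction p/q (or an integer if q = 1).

1. B_x = 10  [C, D, B are collinear ∩ AB ⟂ CD]
2. B_y = -8  [C, D, B are collinear ∩ AB ⟂ CD]
   → B = (10, -8)

B = (10, -8)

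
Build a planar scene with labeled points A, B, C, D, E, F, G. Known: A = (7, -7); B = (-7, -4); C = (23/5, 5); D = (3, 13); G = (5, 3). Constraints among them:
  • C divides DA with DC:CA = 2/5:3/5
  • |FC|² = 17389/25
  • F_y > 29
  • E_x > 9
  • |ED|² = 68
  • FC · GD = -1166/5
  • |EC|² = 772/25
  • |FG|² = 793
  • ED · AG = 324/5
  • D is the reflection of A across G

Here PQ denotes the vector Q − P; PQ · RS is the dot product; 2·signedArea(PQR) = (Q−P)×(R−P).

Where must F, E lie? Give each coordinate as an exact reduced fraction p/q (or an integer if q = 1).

1. F_x = 13  [line 2·x + -10·y + 274 = 0 ∩ |FC|² = 17389/25]
2. F_y = 30  [line 2·x + -10·y + 274 = 0 ∩ |FC|² = 17389/25]
   → F = (13, 30)
3. E_x = 47/5  [line 2·x + -10·y + 296/5 = 0 ∩ |EC|² = 772/25]
4. E_y = 39/5  [line 2·x + -10·y + 296/5 = 0 ∩ |EC|² = 772/25]
   → E = (47/5, 39/5)

E = (47/5, 39/5)
F = (13, 30)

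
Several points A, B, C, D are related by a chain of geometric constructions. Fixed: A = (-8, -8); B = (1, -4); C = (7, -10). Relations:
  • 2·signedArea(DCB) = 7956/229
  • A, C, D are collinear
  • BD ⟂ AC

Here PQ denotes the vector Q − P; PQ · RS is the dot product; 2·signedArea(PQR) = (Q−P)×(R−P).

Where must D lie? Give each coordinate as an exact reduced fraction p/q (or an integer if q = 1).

D = (73/229, -2086/229)

1. D_x = 73/229  [A, C, D are collinear ∩ BD ⟂ AC]
2. D_y = -2086/229  [A, C, D are collinear ∩ BD ⟂ AC]
   → D = (73/229, -2086/229)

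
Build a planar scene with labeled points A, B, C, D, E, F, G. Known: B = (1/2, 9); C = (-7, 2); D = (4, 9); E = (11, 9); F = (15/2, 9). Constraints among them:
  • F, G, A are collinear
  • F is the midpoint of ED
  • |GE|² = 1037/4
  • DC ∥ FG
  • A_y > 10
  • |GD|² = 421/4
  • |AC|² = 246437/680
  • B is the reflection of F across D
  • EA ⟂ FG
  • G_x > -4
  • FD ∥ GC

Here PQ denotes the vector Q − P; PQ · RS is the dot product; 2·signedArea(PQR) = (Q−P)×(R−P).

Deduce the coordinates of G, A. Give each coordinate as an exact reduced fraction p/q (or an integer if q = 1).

1. G_x = -7/2  [FD ∥ GC ∩ DC ∥ FG]
2. G_y = 2  [FD ∥ GC ∩ DC ∥ FG]
   → G = (-7/2, 2)
3. A_x = 3397/340  [F, G, A are collinear ∩ EA ⟂ FG]
4. A_y = 3599/340  [F, G, A are collinear ∩ EA ⟂ FG]
   → A = (3397/340, 3599/340)

A = (3397/340, 3599/340)
G = (-7/2, 2)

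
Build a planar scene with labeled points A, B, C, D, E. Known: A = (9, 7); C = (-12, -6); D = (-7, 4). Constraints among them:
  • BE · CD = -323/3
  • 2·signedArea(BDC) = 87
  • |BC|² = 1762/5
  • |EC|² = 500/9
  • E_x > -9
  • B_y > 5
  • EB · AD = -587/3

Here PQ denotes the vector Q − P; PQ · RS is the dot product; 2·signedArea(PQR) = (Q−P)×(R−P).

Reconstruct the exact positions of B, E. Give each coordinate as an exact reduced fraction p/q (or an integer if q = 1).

1. B_x = 13/5  [line 10·x + -5·y + 3 = 0 ∩ |BC|² = 1762/5]
2. B_y = 29/5  [line 10·x + -5·y + 3 = 0 ∩ |BC|² = 1762/5]
   → B = (13/5, 29/5)
3. E_x = -26/3  [BE · CD = -323/3 ∩ EB · AD = -587/3]
4. E_y = 2/3  [BE · CD = -323/3 ∩ EB · AD = -587/3]
   → E = (-26/3, 2/3)

B = (13/5, 29/5)
E = (-26/3, 2/3)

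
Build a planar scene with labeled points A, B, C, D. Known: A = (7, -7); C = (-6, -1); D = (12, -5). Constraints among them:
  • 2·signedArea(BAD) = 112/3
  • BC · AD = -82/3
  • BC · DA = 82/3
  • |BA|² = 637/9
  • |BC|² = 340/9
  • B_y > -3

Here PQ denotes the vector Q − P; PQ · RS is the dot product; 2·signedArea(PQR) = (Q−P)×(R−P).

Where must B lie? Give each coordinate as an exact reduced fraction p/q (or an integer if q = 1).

1. B_x = 0  [2·signedArea(BAD) = 112/3 ∩ BC · DA = 82/3]
2. B_y = -7/3  [2·signedArea(BAD) = 112/3 ∩ BC · DA = 82/3]
   → B = (0, -7/3)

B = (0, -7/3)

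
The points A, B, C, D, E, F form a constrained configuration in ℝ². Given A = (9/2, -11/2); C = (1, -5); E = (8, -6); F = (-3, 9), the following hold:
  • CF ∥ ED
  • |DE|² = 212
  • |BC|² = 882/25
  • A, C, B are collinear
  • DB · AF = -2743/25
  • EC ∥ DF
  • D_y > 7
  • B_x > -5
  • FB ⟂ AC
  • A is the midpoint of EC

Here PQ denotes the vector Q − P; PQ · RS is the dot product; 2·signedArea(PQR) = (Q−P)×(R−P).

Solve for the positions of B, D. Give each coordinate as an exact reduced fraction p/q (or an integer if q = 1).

1. B_x = -122/25  [A, C, B are collinear ∩ FB ⟂ AC]
2. B_y = -104/25  [A, C, B are collinear ∩ FB ⟂ AC]
   → B = (-122/25, -104/25)
3. D_x = 4  [EC ∥ DF ∩ CF ∥ ED]
4. D_y = 8  [EC ∥ DF ∩ CF ∥ ED]
   → D = (4, 8)

B = (-122/25, -104/25)
D = (4, 8)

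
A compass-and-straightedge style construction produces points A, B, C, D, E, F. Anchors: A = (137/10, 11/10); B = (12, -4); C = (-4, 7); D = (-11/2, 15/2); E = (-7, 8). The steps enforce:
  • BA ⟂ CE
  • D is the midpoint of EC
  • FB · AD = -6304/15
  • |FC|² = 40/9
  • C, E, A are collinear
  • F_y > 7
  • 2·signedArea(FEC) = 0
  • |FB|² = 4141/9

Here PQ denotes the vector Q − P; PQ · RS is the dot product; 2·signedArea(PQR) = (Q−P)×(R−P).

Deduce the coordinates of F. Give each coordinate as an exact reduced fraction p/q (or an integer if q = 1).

1. F_x = -6  [2·signedArea(FEC) = 0 ∩ FB · AD = -6304/15]
2. F_y = 23/3  [2·signedArea(FEC) = 0 ∩ FB · AD = -6304/15]
   → F = (-6, 23/3)

F = (-6, 23/3)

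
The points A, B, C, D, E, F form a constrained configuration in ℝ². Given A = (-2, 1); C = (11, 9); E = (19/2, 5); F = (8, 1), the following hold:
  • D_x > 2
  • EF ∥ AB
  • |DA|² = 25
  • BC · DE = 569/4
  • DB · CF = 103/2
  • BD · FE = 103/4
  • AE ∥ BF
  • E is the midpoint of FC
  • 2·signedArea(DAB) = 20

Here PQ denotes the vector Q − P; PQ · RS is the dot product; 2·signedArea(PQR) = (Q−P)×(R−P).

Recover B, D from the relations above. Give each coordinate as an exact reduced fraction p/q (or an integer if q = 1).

1. B_x = -7/2  [AE ∥ BF ∩ EF ∥ AB]
2. B_y = -3  [AE ∥ BF ∩ EF ∥ AB]
   → B = (-7/2, -3)
3. D_x = 3  [2·signedArea(DAB) = 20 ∩ BD · FE = 103/4]
4. D_y = 1  [2·signedArea(DAB) = 20 ∩ BD · FE = 103/4]
   → D = (3, 1)

B = (-7/2, -3)
D = (3, 1)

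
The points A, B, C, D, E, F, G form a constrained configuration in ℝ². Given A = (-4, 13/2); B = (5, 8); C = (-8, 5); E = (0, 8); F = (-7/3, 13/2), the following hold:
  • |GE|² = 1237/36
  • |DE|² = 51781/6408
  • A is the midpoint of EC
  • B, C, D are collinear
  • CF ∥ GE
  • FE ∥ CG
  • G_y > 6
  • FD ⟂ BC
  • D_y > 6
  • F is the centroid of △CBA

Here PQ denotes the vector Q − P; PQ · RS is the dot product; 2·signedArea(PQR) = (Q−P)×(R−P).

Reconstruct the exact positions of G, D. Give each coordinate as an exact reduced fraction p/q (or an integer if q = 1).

1. G_x = -17/3  [CF ∥ GE ∩ FE ∥ CG]
2. G_y = 13/2  [CF ∥ GE ∩ FE ∥ CG]
   → G = (-17/3, 13/2)
3. D_x = -2447/1068  [B, C, D are collinear ∩ FD ⟂ BC]
4. D_y = 2249/356  [B, C, D are collinear ∩ FD ⟂ BC]
   → D = (-2447/1068, 2249/356)

D = (-2447/1068, 2249/356)
G = (-17/3, 13/2)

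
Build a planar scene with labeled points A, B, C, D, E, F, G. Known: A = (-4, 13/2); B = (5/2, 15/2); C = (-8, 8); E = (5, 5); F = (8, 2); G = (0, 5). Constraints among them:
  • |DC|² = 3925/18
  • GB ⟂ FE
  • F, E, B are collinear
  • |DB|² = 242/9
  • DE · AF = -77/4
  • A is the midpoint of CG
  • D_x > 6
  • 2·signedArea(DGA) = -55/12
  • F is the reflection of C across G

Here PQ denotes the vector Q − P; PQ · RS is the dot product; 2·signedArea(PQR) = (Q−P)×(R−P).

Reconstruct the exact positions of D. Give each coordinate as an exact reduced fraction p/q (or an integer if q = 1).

1. D_x = 37/6  [DE · AF = -77/4 ∩ 2·signedArea(DGA) = -55/12]
2. D_y = 23/6  [DE · AF = -77/4 ∩ 2·signedArea(DGA) = -55/12]
   → D = (37/6, 23/6)

D = (37/6, 23/6)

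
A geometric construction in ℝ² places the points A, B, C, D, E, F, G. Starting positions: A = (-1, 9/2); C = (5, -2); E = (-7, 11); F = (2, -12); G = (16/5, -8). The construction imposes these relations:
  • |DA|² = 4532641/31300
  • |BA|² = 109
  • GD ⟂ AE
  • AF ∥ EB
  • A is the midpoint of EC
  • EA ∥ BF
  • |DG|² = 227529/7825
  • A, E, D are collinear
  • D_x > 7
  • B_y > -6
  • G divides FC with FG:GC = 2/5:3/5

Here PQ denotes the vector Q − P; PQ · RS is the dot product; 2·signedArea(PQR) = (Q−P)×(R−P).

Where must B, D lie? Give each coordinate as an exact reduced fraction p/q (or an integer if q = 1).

1. B_x = -4  [EA ∥ BF ∩ AF ∥ EB]
2. B_y = -11/2  [EA ∥ BF ∩ AF ∥ EB]
   → B = (-4, -11/2)
3. D_x = 11209/1565  [A, E, D are collinear ∩ GD ⟂ AE]
4. D_y = -6796/1565  [A, E, D are collinear ∩ GD ⟂ AE]
   → D = (11209/1565, -6796/1565)

B = (-4, -11/2)
D = (11209/1565, -6796/1565)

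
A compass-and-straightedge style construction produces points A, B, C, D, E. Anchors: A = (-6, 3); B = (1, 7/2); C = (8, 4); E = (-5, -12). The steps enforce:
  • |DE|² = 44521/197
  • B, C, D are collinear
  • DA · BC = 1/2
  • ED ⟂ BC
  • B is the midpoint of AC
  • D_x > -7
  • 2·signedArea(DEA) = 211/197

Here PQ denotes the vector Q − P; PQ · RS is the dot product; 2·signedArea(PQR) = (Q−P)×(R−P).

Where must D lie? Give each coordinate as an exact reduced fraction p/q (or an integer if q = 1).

1. D_x = -1196/197  [B, C, D are collinear ∩ ED ⟂ BC]
2. D_y = 590/197  [B, C, D are collinear ∩ ED ⟂ BC]
   → D = (-1196/197, 590/197)

D = (-1196/197, 590/197)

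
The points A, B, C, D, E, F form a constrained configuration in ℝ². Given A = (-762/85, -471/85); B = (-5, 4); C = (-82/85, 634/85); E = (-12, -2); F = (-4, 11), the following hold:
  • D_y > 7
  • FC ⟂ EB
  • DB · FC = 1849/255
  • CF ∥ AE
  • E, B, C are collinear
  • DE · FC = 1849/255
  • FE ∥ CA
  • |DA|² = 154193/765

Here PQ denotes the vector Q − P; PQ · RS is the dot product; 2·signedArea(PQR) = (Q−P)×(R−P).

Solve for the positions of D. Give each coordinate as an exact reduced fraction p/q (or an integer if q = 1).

1. D_x = -847/255  [line -258/85·x + 301/85·y + -9331/255 = 0 ∩ |DA|² = 154193/765]
2. D_y = 1909/255  [line -258/85·x + 301/85·y + -9331/255 = 0 ∩ |DA|² = 154193/765]
   → D = (-847/255, 1909/255)

D = (-847/255, 1909/255)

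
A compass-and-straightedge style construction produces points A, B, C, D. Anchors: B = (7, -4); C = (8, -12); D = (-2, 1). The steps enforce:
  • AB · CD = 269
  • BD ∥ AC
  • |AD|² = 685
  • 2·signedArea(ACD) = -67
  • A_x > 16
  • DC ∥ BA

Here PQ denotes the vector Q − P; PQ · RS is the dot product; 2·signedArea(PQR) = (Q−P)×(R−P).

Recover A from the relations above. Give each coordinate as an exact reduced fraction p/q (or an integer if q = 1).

1. A_x = 17  [BD ∥ AC ∩ DC ∥ BA]
2. A_y = -17  [BD ∥ AC ∩ DC ∥ BA]
   → A = (17, -17)

A = (17, -17)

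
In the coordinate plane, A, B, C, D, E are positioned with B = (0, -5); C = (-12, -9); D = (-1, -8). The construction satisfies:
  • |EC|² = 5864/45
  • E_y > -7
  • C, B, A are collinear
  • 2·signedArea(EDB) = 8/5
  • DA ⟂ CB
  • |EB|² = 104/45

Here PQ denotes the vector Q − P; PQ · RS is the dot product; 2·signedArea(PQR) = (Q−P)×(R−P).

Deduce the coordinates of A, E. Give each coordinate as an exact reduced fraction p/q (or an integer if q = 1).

1. A_x = -9/5  [C, B, A are collinear ∩ DA ⟂ CB]
2. A_y = -28/5  [C, B, A are collinear ∩ DA ⟂ CB]
   → A = (-9/5, -28/5)
3. E_x = -14/15  [line -3·x + 1·y + 17/5 = 0 ∩ |EC|² = 5864/45]
4. E_y = -31/5  [line -3·x + 1·y + 17/5 = 0 ∩ |EC|² = 5864/45]
   → E = (-14/15, -31/5)

A = (-9/5, -28/5)
E = (-14/15, -31/5)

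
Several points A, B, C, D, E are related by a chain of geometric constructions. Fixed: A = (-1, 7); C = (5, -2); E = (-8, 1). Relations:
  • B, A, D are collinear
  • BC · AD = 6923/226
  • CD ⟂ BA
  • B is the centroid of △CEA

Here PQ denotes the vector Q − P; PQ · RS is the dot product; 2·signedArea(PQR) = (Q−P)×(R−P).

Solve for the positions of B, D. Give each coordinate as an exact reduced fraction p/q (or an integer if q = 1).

B = (-4/3, 2)
D = (-355/226, -353/226)

1. B_x = -4/3  [B is the centroid of △CEA]
2. B_y = 2  [B is the centroid of △CEA]
   → B = (-4/3, 2)
3. D_x = -355/226  [B, A, D are collinear ∩ CD ⟂ BA]
4. D_y = -353/226  [B, A, D are collinear ∩ CD ⟂ BA]
   → D = (-355/226, -353/226)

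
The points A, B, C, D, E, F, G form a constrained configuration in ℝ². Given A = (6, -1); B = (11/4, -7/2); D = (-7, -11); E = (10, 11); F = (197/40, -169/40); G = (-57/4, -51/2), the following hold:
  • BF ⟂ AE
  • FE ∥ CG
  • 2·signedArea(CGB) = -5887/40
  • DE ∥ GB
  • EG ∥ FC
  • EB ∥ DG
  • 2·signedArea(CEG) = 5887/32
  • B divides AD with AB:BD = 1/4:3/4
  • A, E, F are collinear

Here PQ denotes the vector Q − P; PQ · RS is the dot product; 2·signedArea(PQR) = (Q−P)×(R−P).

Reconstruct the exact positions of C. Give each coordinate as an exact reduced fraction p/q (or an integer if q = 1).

1. C_x = -773/40  [FE ∥ CG ∩ EG ∥ FC]
2. C_y = -1629/40  [FE ∥ CG ∩ EG ∥ FC]
   → C = (-773/40, -1629/40)

C = (-773/40, -1629/40)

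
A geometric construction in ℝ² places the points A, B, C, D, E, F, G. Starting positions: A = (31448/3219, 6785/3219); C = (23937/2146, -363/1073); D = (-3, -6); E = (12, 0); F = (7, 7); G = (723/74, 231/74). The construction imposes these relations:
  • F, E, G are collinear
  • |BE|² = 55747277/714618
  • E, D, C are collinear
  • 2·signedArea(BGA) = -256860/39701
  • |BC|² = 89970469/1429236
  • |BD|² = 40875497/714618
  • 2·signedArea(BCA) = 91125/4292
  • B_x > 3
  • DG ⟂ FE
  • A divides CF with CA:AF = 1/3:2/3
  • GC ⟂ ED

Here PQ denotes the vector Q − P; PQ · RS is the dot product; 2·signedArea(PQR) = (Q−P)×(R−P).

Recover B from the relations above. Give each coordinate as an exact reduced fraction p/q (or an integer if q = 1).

B = (21791/6438, -12529/6438)

1. B_x = 21791/6438  [2·signedArea(BCA) = 91125/4292 ∩ 2·signedArea(BGA) = -256860/39701]
2. B_y = -12529/6438  [2·signedArea(BCA) = 91125/4292 ∩ 2·signedArea(BGA) = -256860/39701]
   → B = (21791/6438, -12529/6438)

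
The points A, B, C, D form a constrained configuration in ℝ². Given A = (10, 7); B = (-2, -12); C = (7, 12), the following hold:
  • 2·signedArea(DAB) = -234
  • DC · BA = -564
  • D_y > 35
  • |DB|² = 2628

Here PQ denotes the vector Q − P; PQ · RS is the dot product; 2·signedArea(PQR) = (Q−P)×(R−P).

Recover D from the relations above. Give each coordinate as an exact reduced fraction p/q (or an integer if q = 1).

1. D_x = 16  [2·signedArea(DAB) = -234 ∩ DC · BA = -564]
2. D_y = 36  [2·signedArea(DAB) = -234 ∩ DC · BA = -564]
   → D = (16, 36)

D = (16, 36)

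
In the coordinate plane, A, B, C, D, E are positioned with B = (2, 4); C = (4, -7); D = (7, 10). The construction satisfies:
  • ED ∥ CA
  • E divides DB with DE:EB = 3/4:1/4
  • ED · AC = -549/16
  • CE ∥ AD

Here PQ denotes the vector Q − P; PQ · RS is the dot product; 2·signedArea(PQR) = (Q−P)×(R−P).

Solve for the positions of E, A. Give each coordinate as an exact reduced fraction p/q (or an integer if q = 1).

1. E_x = 13/4  [E divides DB with DE:EB = 3/4:1/4]
2. E_y = 11/2  [E divides DB with DE:EB = 3/4:1/4]
   → E = (13/4, 11/2)
3. A_x = 31/4  [CE ∥ AD ∩ ED ∥ CA]
4. A_y = -5/2  [CE ∥ AD ∩ ED ∥ CA]
   → A = (31/4, -5/2)

A = (31/4, -5/2)
E = (13/4, 11/2)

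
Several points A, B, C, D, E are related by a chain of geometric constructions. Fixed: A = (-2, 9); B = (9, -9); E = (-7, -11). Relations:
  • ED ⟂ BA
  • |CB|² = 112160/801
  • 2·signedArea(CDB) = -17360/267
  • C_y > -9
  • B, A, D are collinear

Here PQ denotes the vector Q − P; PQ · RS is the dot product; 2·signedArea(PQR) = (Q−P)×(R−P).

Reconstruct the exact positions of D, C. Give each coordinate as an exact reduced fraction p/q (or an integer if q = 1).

1. D_x = 493/89  [B, A, D are collinear ∩ ED ⟂ BA]
2. D_y = -297/89  [B, A, D are collinear ∩ ED ⟂ BA]
   → D = (493/89, -297/89)
3. C_x = -251/89  [line 504/89·x + 308/89·y + 12068/267 = 0 ∩ |CB|² = 112160/801]
4. C_y = -2255/267  [line 504/89·x + 308/89·y + 12068/267 = 0 ∩ |CB|² = 112160/801]
   → C = (-251/89, -2255/267)

C = (-251/89, -2255/267)
D = (493/89, -297/89)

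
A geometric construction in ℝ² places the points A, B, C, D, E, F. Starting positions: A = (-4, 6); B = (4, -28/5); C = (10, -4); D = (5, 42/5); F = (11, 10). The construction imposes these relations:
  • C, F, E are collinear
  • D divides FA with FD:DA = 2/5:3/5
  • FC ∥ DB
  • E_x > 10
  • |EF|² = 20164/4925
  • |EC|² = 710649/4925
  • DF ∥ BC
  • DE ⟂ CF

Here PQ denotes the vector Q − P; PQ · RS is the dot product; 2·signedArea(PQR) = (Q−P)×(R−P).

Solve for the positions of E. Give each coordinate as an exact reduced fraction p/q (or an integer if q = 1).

E = (10693/985, 7862/985)

1. E_x = 10693/985  [C, F, E are collinear ∩ DE ⟂ CF]
2. E_y = 7862/985  [C, F, E are collinear ∩ DE ⟂ CF]
   → E = (10693/985, 7862/985)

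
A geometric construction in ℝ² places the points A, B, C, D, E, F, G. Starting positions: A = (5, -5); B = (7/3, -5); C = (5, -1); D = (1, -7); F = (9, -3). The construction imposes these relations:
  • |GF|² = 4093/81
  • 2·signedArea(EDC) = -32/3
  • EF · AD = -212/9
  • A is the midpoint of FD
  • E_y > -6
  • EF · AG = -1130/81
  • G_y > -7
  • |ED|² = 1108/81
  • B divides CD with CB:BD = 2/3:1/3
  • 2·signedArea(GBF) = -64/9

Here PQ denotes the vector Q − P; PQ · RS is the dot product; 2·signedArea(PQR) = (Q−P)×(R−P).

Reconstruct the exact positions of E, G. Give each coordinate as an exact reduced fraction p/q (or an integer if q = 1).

1. E_x = 37/9  [2·signedArea(EDC) = -32/3 ∩ EF · AD = -212/9]
2. E_y = -5  [2·signedArea(EDC) = -32/3 ∩ EF · AD = -212/9]
   → E = (37/9, -5)
3. G_x = 23/9  [2·signedArea(GBF) = -64/9 ∩ EF · AG = -1130/81]
4. G_y = -6  [2·signedArea(GBF) = -64/9 ∩ EF · AG = -1130/81]
   → G = (23/9, -6)

E = (37/9, -5)
G = (23/9, -6)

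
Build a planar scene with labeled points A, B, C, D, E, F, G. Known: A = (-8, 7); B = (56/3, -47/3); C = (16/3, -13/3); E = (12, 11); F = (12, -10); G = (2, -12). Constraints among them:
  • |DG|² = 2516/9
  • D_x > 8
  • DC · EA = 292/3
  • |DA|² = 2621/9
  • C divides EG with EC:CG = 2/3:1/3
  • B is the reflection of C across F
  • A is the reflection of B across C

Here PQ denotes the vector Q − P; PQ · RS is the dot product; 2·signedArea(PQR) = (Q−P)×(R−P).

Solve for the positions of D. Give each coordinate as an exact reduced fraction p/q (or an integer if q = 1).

D = (26/3, 10/3)

1. D_x = 26/3  [line 20·x + 4·y + -560/3 = 0 ∩ |DA|² = 2621/9]
2. D_y = 10/3  [line 20·x + 4·y + -560/3 = 0 ∩ |DA|² = 2621/9]
   → D = (26/3, 10/3)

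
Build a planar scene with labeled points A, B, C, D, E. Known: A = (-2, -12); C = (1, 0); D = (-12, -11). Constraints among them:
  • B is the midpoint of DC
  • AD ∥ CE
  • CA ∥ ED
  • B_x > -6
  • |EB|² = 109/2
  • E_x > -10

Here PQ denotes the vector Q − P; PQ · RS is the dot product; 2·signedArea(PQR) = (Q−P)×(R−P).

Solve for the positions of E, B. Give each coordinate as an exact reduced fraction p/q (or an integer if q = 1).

B = (-11/2, -11/2)
E = (-9, 1)

1. E_x = -9  [CA ∥ ED ∩ AD ∥ CE]
2. E_y = 1  [CA ∥ ED ∩ AD ∥ CE]
   → E = (-9, 1)
3. B_x = -11/2  [B is the midpoint of DC]
4. B_y = -11/2  [B is the midpoint of DC]
   → B = (-11/2, -11/2)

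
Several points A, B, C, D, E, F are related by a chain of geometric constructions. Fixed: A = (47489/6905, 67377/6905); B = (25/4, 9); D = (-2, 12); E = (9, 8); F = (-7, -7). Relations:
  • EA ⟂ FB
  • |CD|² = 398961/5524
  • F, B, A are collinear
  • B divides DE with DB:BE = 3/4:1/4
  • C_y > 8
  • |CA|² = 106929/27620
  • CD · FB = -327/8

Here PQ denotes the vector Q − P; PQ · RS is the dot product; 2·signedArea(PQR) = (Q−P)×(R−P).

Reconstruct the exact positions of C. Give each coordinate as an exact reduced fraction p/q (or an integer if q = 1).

C = (77647/13810, 56913/6905)

1. C_x = 77647/13810  [line -53/4·x + -16·y + 1651/8 = 0 ∩ |CA|² = 106929/27620]
2. C_y = 56913/6905  [line -53/4·x + -16·y + 1651/8 = 0 ∩ |CA|² = 106929/27620]
   → C = (77647/13810, 56913/6905)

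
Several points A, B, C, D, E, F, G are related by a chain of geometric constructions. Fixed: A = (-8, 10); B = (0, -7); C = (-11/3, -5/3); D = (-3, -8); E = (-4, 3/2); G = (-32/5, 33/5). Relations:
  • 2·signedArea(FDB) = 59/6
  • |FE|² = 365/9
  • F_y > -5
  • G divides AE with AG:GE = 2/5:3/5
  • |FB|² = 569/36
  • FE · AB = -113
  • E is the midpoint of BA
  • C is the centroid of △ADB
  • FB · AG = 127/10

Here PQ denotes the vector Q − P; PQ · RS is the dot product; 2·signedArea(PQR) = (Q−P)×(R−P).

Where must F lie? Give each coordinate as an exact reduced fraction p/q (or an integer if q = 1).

1. F_x = -10/3  [FE · AB = -113 ∩ 2·signedArea(FDB) = 59/6]
2. F_y = -29/6  [FE · AB = -113 ∩ 2·signedArea(FDB) = 59/6]
   → F = (-10/3, -29/6)

F = (-10/3, -29/6)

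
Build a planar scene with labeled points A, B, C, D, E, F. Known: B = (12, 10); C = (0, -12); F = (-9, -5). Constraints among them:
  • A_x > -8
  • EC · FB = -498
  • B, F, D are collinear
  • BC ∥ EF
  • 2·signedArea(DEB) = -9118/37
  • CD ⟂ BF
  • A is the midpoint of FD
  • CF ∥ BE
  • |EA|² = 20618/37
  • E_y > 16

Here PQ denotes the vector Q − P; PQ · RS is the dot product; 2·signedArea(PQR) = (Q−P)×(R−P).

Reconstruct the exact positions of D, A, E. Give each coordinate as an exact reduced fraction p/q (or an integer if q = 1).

1. D_x = -235/37  [B, F, D are collinear ∩ CD ⟂ BF]
2. D_y = -115/37  [B, F, D are collinear ∩ CD ⟂ BF]
   → D = (-235/37, -115/37)
3. A_x = -284/37  [A is the midpoint of FD]
4. A_y = -150/37  [A is the midpoint of FD]
   → A = (-284/37, -150/37)
5. E_x = 3  [BC ∥ EF ∩ CF ∥ BE]
6. E_y = 17  [BC ∥ EF ∩ CF ∥ BE]
   → E = (3, 17)

A = (-284/37, -150/37)
D = (-235/37, -115/37)
E = (3, 17)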